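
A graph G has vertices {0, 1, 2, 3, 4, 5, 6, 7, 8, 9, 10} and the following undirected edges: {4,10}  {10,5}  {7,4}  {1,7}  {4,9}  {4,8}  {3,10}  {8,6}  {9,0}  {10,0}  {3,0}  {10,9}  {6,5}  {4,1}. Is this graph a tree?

The graph has 11 vertices and 14 edges.
It is not connected, so it is not a tree.

No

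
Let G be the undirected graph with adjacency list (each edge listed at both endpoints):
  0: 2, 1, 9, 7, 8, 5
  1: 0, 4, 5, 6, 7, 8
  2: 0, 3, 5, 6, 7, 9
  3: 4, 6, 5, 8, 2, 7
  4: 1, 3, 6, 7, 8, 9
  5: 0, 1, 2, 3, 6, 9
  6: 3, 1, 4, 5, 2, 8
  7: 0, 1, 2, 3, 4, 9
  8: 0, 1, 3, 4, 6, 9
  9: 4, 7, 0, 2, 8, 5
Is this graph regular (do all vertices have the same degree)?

Degrees: 0:6, 1:6, 2:6, 3:6, 4:6, 5:6, 6:6, 7:6, 8:6, 9:6
All degrees equal 6; the graph is regular.

Yes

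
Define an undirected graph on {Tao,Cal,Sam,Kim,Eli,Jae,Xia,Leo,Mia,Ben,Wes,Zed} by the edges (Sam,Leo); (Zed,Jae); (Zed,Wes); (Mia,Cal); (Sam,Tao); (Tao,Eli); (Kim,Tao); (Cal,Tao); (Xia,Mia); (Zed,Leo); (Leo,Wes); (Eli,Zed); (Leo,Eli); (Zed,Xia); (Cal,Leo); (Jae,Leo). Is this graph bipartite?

The cycle Eli-Leo-Zed-Eli has length 3, which is odd, so the graph is not bipartite.

No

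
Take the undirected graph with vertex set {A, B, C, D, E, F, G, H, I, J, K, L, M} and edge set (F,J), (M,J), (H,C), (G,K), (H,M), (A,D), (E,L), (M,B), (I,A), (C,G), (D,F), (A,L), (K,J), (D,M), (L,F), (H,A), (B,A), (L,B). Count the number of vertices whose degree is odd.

Degrees: A:5, B:3, C:2, D:3, E:1, F:3, G:2, H:3, I:1, J:3, K:2, L:4, M:4
Odd-degree vertices: A, B, D, E, F, H, I, J.

8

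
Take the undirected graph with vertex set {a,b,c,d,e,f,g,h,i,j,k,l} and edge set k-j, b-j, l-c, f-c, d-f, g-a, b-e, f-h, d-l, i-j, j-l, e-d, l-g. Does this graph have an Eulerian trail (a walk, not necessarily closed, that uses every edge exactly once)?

Degrees: a:1, b:2, c:2, d:3, e:2, f:3, g:2, h:1, i:1, j:4, k:1, l:4
Odd-degree vertices: a, d, f, h, i, k (6 total).
With 6 odd-degree vertices (more than two), no single trail can use every edge.

No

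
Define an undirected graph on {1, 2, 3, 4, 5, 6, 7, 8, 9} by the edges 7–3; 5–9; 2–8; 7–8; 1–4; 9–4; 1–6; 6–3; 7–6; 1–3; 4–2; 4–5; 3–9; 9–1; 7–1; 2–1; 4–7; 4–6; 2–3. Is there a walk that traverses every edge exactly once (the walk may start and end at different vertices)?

Degrees: 1:6, 2:4, 3:5, 4:6, 5:2, 6:4, 7:5, 8:2, 9:4
Odd-degree vertices: 3, 7 (2 total).
With 2 odd-degree vertices and all edges in one connected piece, an Eulerian trail exists (from 3 to 7).

Yes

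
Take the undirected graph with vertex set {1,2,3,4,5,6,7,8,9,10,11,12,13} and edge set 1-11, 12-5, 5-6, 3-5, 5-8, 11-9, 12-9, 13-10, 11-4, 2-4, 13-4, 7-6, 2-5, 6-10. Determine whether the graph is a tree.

|V| = 13, |E| = 14.
A tree on 13 vertices has exactly 12 edges; this graph has 14, so it contains a cycle and is not a tree.

No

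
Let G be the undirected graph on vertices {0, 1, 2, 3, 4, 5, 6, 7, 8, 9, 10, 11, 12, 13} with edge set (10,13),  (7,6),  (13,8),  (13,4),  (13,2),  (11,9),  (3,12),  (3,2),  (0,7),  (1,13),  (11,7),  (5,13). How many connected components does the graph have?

Component: {0, 6, 7, 9, 11}
Component: {1, 2, 3, 4, 5, 8, 10, 12, 13}

2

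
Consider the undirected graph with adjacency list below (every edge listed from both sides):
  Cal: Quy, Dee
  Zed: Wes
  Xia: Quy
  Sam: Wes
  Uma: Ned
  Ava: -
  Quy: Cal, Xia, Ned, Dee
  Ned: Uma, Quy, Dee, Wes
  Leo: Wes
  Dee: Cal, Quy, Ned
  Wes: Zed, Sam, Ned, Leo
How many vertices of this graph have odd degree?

6

Degrees: Cal:2, Zed:1, Xia:1, Sam:1, Uma:1, Ava:0, Quy:4, Ned:4, Leo:1, Dee:3, Wes:4
Odd-degree vertices: Zed, Xia, Sam, Uma, Leo, Dee.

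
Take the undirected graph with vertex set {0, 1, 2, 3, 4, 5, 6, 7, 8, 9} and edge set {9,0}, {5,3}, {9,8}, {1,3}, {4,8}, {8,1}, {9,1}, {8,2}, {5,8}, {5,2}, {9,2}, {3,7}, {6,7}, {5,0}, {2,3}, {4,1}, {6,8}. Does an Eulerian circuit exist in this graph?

Degrees: 0:2, 1:4, 2:4, 3:4, 4:2, 5:4, 6:2, 7:2, 8:6, 9:4
All degrees are even and the non-isolated vertices are connected — an Eulerian circuit exists.

Yes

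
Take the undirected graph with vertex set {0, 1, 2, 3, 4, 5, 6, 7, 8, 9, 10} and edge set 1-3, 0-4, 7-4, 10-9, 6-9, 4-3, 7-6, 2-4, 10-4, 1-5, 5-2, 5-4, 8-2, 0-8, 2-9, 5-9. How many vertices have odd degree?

0

Degrees: 0:2, 1:2, 2:4, 3:2, 4:6, 5:4, 6:2, 7:2, 8:2, 9:4, 10:2
Odd-degree vertices: none.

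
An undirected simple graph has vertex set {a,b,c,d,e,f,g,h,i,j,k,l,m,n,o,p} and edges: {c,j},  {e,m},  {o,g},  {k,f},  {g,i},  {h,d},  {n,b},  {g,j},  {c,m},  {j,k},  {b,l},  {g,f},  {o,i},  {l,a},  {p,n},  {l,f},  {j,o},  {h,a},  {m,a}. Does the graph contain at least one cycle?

|V| = 16, |E| = 19, number of components = 1.
One cycle is a-l-f-g-j-c-m-a.

Yes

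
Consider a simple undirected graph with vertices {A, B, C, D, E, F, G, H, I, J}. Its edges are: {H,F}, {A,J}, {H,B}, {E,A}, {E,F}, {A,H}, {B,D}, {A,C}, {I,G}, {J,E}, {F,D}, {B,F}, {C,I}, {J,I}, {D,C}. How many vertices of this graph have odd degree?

Degrees: A:4, B:3, C:3, D:3, E:3, F:4, G:1, H:3, I:3, J:3
Odd-degree vertices: B, C, D, E, G, H, I, J.

8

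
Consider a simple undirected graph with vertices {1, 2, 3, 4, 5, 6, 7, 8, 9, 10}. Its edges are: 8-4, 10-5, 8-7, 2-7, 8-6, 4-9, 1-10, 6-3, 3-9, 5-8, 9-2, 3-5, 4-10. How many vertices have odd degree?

6

Degrees: 1:1, 2:2, 3:3, 4:3, 5:3, 6:2, 7:2, 8:4, 9:3, 10:3
Odd-degree vertices: 1, 3, 4, 5, 9, 10.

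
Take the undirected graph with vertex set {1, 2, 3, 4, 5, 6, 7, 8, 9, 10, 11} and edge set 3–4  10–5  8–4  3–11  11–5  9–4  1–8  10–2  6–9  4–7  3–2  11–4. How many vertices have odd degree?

6

Degrees: 1:1, 2:2, 3:3, 4:5, 5:2, 6:1, 7:1, 8:2, 9:2, 10:2, 11:3
Odd-degree vertices: 1, 3, 4, 6, 7, 11.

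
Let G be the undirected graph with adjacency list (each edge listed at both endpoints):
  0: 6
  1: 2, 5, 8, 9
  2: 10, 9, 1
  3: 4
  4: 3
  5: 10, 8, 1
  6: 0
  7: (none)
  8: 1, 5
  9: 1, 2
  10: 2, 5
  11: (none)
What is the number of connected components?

5

Component: {7}
Component: {11}
Component: {0, 6}
Component: {3, 4}
Component: {1, 2, 5, 8, 9, 10}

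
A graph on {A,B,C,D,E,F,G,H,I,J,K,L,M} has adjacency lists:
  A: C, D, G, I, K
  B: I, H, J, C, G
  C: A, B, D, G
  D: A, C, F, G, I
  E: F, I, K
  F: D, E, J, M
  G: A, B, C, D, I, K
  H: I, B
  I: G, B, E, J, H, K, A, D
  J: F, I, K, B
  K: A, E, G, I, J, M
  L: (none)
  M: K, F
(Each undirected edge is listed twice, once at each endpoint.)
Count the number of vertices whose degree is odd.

4

Degrees: A:5, B:5, C:4, D:5, E:3, F:4, G:6, H:2, I:8, J:4, K:6, L:0, M:2
Odd-degree vertices: A, B, D, E.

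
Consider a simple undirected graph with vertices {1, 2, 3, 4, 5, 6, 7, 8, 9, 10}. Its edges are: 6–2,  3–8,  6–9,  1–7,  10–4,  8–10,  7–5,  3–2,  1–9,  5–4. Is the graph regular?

Degrees: 1:2, 2:2, 3:2, 4:2, 5:2, 6:2, 7:2, 8:2, 9:2, 10:2
All degrees equal 2; the graph is regular.

Yes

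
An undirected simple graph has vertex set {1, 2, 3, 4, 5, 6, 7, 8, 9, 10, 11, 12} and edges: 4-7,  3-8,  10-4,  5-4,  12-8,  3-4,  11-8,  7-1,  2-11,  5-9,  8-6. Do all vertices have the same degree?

No

Degrees: 1:1, 2:1, 3:2, 4:4, 5:2, 6:1, 7:2, 8:4, 9:1, 10:1, 11:2, 12:1
Degrees are not all equal (e.g. deg(1)=1 but deg(4)=4); not regular.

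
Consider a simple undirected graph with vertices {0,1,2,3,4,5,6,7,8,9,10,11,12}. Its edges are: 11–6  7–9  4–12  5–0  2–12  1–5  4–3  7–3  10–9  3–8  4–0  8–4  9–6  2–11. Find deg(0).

Neighbors of 0: 4, 5.

2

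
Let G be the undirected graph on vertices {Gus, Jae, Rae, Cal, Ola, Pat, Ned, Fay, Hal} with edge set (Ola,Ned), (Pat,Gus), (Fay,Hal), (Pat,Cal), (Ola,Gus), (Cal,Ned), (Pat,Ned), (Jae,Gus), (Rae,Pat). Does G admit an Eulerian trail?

Degrees: Gus:3, Jae:1, Rae:1, Cal:2, Ola:2, Pat:4, Ned:3, Fay:1, Hal:1
Odd-degree vertices: Gus, Jae, Rae, Ned, Fay, Hal (6 total).
With 6 odd-degree vertices (more than two), no single trail can use every edge.

No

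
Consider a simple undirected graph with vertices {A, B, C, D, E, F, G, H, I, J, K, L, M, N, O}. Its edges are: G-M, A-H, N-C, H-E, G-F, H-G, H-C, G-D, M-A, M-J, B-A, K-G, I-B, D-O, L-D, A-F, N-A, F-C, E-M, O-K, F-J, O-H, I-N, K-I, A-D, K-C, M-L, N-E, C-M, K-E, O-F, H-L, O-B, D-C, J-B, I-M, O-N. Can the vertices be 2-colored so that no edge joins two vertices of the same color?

Yes

Color {B, D, F, H, K, M, N} black and {A, C, E, G, I, J, L, O} white. No edge joins two same-colored vertices, so the graph is bipartite.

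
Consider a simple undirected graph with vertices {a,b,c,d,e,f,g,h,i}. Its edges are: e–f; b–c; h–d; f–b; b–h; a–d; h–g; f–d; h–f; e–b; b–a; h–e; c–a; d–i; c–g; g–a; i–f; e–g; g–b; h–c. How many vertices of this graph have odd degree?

Degrees: a:4, b:6, c:4, d:4, e:4, f:5, g:5, h:6, i:2
Odd-degree vertices: f, g.

2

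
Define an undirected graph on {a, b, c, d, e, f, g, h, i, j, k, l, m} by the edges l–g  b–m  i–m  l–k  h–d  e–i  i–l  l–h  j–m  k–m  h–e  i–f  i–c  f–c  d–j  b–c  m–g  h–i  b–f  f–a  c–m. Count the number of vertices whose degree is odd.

2

Degrees: a:1, b:3, c:4, d:2, e:2, f:4, g:2, h:4, i:6, j:2, k:2, l:4, m:6
Odd-degree vertices: a, b.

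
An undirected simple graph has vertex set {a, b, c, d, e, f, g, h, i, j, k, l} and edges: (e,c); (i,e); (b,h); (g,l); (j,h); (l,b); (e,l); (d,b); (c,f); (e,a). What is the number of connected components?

2

Component: {k}
Component: {a, b, c, d, e, f, g, h, i, j, l}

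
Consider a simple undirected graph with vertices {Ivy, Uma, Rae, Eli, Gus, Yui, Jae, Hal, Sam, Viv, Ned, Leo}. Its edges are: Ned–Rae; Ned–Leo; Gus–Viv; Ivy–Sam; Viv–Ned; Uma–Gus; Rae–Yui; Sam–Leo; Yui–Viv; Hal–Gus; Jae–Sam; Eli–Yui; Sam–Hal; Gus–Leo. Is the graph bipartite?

Yes

A valid 2-coloring puts {Gus, Yui, Sam, Ned} on one side and {Ivy, Uma, Rae, Eli, Jae, Hal, Viv, Leo} on the other; every edge crosses between the two sides.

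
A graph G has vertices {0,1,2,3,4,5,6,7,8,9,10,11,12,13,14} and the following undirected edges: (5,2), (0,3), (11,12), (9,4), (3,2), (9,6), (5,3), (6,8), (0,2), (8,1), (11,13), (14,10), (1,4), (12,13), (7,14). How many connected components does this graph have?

4

Component: {7, 10, 14}
Component: {11, 12, 13}
Component: {0, 2, 3, 5}
Component: {1, 4, 6, 8, 9}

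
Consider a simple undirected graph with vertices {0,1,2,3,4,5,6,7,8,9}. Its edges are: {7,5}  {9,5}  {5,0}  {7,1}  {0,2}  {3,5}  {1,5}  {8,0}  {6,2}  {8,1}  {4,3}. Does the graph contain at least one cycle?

|V| = 10, |E| = 11, number of components = 1.
One cycle is 0-5-7-1-8-0.

Yes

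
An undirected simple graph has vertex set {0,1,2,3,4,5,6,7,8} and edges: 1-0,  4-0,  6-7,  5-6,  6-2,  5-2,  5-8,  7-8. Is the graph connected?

Component: {3}
Component: {0, 1, 4}
Component: {2, 5, 6, 7, 8}
No edge joins these 3 groups, so the graph is disconnected.

No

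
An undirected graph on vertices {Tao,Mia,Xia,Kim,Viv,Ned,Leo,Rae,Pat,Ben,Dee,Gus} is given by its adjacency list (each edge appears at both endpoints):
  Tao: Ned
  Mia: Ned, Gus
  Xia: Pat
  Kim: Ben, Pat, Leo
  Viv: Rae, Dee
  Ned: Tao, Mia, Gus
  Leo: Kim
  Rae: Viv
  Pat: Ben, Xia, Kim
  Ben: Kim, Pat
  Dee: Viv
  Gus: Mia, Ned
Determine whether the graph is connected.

Component: {Viv, Rae, Dee}
Component: {Tao, Mia, Ned, Gus}
Component: {Xia, Kim, Leo, Pat, Ben}
There are 3 separate components, so the graph is not connected.

No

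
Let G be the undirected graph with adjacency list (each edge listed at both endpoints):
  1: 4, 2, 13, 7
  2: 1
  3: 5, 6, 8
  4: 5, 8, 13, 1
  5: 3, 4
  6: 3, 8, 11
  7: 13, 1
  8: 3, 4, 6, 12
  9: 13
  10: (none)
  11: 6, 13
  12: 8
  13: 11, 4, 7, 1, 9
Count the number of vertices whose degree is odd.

Degrees: 1:4, 2:1, 3:3, 4:4, 5:2, 6:3, 7:2, 8:4, 9:1, 10:0, 11:2, 12:1, 13:5
Odd-degree vertices: 2, 3, 6, 9, 12, 13.

6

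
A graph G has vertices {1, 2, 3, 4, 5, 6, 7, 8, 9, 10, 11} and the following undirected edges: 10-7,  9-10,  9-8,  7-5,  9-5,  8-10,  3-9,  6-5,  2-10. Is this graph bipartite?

No

8-9-10-8 is an odd cycle (length 3), and a bipartite graph can contain only even cycles.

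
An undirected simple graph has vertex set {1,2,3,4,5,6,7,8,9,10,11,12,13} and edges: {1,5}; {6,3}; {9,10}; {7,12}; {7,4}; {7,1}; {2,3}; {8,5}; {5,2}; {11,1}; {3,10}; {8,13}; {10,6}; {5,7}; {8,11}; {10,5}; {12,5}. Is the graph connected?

A breadth-first search from 1 visits 1, 7, 5, 11, 4, 12, 10, 2, 8, 9, 6, 3, 13 — all 13 vertices — so the graph is connected.

Yes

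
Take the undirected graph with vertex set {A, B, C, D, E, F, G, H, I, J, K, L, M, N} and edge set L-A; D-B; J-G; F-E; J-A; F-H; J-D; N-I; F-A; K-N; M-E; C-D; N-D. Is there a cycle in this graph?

The graph has 14 vertices, 13 edges, and 1 connected component.
Since 13 = 14 - 1, the graph is a forest and contains no cycle.

No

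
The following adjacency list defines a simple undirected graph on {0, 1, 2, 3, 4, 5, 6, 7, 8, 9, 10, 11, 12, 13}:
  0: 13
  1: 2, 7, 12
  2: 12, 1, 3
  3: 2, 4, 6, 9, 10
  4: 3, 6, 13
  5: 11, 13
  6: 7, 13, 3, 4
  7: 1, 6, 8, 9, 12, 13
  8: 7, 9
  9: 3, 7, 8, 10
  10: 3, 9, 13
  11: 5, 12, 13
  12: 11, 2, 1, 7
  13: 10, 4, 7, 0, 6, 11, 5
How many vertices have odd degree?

8

Degrees: 0:1, 1:3, 2:3, 3:5, 4:3, 5:2, 6:4, 7:6, 8:2, 9:4, 10:3, 11:3, 12:4, 13:7
Odd-degree vertices: 0, 1, 2, 3, 4, 10, 11, 13.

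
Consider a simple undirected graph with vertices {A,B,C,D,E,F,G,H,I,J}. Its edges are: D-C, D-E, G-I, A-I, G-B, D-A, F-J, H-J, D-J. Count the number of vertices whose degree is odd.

Degrees: A:2, B:1, C:1, D:4, E:1, F:1, G:2, H:1, I:2, J:3
Odd-degree vertices: B, C, E, F, H, J.

6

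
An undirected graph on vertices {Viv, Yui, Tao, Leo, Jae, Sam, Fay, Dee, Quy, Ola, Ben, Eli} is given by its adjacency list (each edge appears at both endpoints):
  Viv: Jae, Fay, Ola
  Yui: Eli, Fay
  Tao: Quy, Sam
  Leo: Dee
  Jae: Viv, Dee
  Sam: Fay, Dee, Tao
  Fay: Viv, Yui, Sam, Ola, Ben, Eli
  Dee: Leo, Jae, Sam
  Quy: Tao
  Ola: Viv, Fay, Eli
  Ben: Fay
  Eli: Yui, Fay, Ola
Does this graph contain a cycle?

The graph has 12 vertices, 15 edges, and 1 connected component.
One cycle is Viv-Fay-Sam-Dee-Jae-Viv.

Yes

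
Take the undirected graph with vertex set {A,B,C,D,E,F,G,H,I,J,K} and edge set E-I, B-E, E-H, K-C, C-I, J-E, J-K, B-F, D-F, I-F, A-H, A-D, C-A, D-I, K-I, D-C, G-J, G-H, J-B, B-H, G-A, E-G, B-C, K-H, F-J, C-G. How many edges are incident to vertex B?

Neighbors of B: C, E, F, H, J.

5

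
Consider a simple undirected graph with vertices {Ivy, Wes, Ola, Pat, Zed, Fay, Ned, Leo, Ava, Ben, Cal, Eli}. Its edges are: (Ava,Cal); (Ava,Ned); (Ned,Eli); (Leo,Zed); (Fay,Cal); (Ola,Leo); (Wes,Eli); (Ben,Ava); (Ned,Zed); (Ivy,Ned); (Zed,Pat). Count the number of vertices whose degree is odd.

8

Degrees: Ivy:1, Wes:1, Ola:1, Pat:1, Zed:3, Fay:1, Ned:4, Leo:2, Ava:3, Ben:1, Cal:2, Eli:2
Odd-degree vertices: Ivy, Wes, Ola, Pat, Zed, Fay, Ava, Ben.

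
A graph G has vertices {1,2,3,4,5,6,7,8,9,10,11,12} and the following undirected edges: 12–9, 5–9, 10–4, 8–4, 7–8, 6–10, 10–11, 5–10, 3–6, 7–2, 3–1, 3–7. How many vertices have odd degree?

Degrees: 1:1, 2:1, 3:3, 4:2, 5:2, 6:2, 7:3, 8:2, 9:2, 10:4, 11:1, 12:1
Odd-degree vertices: 1, 2, 3, 7, 11, 12.

6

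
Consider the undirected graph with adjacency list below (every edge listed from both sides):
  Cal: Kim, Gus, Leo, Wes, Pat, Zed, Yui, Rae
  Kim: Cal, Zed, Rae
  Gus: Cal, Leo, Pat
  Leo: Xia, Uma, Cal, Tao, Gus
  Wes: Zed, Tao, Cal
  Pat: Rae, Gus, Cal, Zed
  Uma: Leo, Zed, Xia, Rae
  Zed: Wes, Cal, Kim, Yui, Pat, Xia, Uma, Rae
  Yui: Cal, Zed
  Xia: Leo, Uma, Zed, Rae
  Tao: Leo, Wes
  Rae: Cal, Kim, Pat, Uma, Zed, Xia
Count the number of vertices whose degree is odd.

4

Degrees: Cal:8, Kim:3, Gus:3, Leo:5, Wes:3, Pat:4, Uma:4, Zed:8, Yui:2, Xia:4, Tao:2, Rae:6
Odd-degree vertices: Kim, Gus, Leo, Wes.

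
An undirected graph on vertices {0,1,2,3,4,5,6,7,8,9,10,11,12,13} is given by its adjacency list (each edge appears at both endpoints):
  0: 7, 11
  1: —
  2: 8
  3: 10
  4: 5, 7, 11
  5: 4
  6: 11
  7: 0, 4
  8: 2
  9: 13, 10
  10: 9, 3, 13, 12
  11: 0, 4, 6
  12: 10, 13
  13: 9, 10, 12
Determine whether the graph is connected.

No

Component: {1}
Component: {2, 8}
Component: {3, 9, 10, 12, 13}
Component: {0, 4, 5, 6, 7, 11}
No edge joins these 4 groups, so the graph is disconnected.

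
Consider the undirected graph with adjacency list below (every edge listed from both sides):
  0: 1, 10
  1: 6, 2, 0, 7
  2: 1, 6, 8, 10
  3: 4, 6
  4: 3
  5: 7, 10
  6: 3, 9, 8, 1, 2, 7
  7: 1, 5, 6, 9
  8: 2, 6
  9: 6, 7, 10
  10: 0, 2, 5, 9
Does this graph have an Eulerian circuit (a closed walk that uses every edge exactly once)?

Degrees: 0:2, 1:4, 2:4, 3:2, 4:1, 5:2, 6:6, 7:4, 8:2, 9:3, 10:4
4, 9 have odd degree; an Eulerian circuit needs every degree to be even, so none exists.

No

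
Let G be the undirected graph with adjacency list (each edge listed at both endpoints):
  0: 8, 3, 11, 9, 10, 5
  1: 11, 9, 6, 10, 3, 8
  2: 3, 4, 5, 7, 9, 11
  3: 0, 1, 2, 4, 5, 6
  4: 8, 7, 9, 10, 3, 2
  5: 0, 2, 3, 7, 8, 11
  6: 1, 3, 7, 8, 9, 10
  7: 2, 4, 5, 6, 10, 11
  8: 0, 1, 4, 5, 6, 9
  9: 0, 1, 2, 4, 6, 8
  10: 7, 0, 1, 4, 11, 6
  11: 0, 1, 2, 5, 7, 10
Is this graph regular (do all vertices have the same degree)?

Degrees: 0:6, 1:6, 2:6, 3:6, 4:6, 5:6, 6:6, 7:6, 8:6, 9:6, 10:6, 11:6
All degrees equal 6; the graph is regular.

Yes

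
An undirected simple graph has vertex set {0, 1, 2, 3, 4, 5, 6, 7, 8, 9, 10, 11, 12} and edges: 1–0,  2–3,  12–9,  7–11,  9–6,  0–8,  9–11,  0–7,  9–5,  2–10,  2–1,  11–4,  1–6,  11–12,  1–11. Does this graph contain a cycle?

Yes

|V| = 13, |E| = 15, number of components = 1.
One cycle is 1-11-12-9-6-1.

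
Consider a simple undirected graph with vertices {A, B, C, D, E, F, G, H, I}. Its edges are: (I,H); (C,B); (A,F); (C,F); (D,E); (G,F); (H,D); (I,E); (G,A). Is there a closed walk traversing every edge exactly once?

Degrees: A:2, B:1, C:2, D:2, E:2, F:3, G:2, H:2, I:2
B, F have odd degree; an Eulerian circuit needs every degree to be even, so none exists.

No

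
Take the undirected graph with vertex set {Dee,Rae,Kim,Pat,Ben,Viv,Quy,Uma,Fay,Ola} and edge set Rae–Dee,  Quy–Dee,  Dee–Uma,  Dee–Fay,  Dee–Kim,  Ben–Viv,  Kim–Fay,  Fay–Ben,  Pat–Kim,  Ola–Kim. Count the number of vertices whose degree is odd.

Degrees: Dee:5, Rae:1, Kim:4, Pat:1, Ben:2, Viv:1, Quy:1, Uma:1, Fay:3, Ola:1
Odd-degree vertices: Dee, Rae, Pat, Viv, Quy, Uma, Fay, Ola.

8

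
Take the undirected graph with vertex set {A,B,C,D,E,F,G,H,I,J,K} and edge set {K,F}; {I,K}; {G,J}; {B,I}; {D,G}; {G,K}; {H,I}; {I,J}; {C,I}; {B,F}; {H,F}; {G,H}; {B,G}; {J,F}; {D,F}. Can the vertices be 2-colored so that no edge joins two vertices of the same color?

Yes

Color {A, E, F, G, I} black and {B, C, D, H, J, K} white. No edge joins two same-colored vertices, so the graph is bipartite.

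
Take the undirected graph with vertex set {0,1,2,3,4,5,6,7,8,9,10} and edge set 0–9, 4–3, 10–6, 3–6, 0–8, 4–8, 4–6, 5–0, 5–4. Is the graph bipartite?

The cycle 3-4-6-3 has length 3, which is odd, so the graph is not bipartite.

No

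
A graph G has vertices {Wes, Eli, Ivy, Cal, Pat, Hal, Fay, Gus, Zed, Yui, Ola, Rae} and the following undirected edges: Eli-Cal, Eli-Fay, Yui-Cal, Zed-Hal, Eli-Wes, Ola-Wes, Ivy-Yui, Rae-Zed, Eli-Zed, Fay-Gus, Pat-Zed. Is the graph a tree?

Yes

The graph has 12 vertices and 11 edges.
It is connected with exactly 11 edges, hence acyclic — it is a tree.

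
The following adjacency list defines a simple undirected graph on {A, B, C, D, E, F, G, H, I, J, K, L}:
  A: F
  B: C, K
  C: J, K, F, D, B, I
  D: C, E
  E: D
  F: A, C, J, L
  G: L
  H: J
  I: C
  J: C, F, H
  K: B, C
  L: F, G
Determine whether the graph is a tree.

No

The graph has 12 vertices and 13 edges.
Connected but with 13 > 11 edges, so it has a cycle and is not a tree.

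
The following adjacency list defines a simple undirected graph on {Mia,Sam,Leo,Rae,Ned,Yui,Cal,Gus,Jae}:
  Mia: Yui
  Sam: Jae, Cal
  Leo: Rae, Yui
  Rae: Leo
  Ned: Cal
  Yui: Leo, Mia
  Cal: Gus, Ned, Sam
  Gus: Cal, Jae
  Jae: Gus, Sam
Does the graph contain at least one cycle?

Yes

The graph has 9 vertices, 8 edges, and 2 connected components.
One cycle is Sam-Cal-Gus-Jae-Sam.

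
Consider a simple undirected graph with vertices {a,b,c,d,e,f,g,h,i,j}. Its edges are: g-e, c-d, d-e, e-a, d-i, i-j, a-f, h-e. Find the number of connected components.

Component: {b}
Component: {a, c, d, e, f, g, h, i, j}

2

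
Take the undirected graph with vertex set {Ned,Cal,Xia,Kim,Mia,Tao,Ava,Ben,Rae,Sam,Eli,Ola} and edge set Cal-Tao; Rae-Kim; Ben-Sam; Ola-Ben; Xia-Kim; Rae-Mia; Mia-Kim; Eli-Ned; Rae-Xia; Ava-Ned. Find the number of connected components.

Component: {Cal, Tao}
Component: {Ned, Ava, Eli}
Component: {Ben, Sam, Ola}
Component: {Xia, Kim, Mia, Rae}

4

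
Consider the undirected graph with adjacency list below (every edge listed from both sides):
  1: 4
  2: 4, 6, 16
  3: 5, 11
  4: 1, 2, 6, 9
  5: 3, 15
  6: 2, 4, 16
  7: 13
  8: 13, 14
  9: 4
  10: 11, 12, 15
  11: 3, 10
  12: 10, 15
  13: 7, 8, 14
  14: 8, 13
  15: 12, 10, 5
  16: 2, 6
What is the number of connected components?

3

Component: {7, 8, 13, 14}
Component: {1, 2, 4, 6, 9, 16}
Component: {3, 5, 10, 11, 12, 15}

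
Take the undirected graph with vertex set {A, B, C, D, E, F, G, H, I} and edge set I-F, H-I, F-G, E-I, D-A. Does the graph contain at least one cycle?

The graph has 9 vertices, 5 edges, and 4 connected components.
A forest on 9 vertices with 4 components has exactly 5 edges, which matches — so no cycle.

No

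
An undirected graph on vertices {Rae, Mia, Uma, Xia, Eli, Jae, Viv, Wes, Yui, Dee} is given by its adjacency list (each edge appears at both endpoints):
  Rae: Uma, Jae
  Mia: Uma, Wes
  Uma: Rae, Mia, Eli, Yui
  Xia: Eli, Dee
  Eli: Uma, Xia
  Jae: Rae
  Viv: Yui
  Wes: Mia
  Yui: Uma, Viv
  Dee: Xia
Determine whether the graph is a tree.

Yes

|V| = 10, |E| = 9.
It is connected with exactly 9 edges, hence acyclic — it is a tree.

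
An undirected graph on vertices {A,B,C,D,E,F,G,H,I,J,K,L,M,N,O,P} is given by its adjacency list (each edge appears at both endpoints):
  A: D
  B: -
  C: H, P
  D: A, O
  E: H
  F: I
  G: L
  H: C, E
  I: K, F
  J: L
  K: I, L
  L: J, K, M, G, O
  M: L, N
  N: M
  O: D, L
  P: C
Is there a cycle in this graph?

No

The graph has 16 vertices, 13 edges, and 3 connected components.
Since 13 = 16 - 3, the graph is a forest and contains no cycle.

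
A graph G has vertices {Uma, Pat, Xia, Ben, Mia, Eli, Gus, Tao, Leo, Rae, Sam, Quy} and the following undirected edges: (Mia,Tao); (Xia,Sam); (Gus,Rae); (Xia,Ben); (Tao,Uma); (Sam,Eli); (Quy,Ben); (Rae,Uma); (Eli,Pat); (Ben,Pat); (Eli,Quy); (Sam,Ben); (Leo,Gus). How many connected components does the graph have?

Component: {Uma, Mia, Gus, Tao, Leo, Rae}
Component: {Pat, Xia, Ben, Eli, Sam, Quy}

2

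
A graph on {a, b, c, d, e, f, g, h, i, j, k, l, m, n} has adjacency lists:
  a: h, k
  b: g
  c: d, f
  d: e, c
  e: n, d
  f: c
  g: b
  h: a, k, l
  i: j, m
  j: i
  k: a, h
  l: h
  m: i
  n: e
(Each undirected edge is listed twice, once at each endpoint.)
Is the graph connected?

Component: {b, g}
Component: {i, j, m}
Component: {a, h, k, l}
Component: {c, d, e, f, n}
No edge joins these 4 groups, so the graph is disconnected.

No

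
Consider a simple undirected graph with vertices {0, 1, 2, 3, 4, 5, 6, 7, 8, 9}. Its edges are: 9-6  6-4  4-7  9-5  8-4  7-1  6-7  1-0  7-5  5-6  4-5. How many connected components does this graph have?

Component: {2}
Component: {3}
Component: {0, 1, 4, 5, 6, 7, 8, 9}

3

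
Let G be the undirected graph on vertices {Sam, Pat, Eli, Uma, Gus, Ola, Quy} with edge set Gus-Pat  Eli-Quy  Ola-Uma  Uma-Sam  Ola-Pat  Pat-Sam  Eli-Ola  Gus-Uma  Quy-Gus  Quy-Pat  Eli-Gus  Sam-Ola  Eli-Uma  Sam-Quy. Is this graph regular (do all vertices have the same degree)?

Degrees: Sam:4, Pat:4, Eli:4, Uma:4, Gus:4, Ola:4, Quy:4
All degrees equal 4; the graph is regular.

Yes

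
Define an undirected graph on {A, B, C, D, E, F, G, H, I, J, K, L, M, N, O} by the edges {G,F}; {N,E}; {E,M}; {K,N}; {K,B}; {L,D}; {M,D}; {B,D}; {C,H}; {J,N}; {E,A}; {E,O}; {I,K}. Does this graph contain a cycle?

The graph has 15 vertices, 13 edges, and 3 connected components.
One cycle is E-N-K-B-D-M-E.

Yes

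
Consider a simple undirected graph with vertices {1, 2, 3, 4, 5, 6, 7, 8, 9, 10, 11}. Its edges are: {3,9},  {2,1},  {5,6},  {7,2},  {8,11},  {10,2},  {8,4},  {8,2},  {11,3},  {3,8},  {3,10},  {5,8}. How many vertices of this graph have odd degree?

Degrees: 1:1, 2:4, 3:4, 4:1, 5:2, 6:1, 7:1, 8:5, 9:1, 10:2, 11:2
Odd-degree vertices: 1, 4, 6, 7, 8, 9.

6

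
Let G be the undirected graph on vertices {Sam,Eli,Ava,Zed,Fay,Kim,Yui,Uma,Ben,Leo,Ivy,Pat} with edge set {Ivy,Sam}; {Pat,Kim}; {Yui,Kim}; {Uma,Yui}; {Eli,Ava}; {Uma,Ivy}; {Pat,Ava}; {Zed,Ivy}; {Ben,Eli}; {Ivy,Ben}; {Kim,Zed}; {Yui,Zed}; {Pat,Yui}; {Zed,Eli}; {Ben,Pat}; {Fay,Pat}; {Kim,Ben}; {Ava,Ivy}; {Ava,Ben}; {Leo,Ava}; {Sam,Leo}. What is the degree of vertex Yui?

Neighbors of Yui: Zed, Kim, Uma, Pat.

4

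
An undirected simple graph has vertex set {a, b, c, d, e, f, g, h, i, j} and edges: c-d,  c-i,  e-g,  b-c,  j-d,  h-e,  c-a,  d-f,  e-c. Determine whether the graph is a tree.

|V| = 10, |E| = 9.
It is connected with exactly 9 edges, hence acyclic — it is a tree.

Yes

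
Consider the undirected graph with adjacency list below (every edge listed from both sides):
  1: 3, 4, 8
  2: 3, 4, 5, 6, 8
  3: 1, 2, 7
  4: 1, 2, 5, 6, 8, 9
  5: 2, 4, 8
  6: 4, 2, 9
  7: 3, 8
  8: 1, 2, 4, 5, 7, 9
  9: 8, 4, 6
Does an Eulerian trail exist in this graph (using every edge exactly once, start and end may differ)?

No

Degrees: 1:3, 2:5, 3:3, 4:6, 5:3, 6:3, 7:2, 8:6, 9:3
Odd-degree vertices: 1, 2, 3, 5, 6, 9 (6 total).
An Eulerian trail requires 0 or 2 odd-degree vertices; here there are 6.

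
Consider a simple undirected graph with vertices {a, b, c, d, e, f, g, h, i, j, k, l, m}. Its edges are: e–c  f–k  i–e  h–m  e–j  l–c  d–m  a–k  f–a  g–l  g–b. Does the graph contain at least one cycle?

The graph has 13 vertices, 11 edges, and 3 connected components.
Since 11 > 13 - 3, a cycle must exist; for instance a-f-k-a.

Yes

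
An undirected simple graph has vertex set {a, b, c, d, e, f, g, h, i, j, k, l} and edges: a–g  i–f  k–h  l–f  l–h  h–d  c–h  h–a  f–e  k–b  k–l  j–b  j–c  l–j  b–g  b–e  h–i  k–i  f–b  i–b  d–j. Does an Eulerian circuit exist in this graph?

Degrees: a:2, b:6, c:2, d:2, e:2, f:4, g:2, h:6, i:4, j:4, k:4, l:4
All degrees are even and the non-isolated vertices are connected — an Eulerian circuit exists.

Yes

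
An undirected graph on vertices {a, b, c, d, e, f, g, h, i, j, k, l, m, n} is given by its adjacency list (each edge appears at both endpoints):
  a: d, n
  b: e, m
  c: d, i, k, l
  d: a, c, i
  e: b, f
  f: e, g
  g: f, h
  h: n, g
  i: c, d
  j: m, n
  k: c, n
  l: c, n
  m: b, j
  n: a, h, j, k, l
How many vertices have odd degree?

2

Degrees: a:2, b:2, c:4, d:3, e:2, f:2, g:2, h:2, i:2, j:2, k:2, l:2, m:2, n:5
Odd-degree vertices: d, n.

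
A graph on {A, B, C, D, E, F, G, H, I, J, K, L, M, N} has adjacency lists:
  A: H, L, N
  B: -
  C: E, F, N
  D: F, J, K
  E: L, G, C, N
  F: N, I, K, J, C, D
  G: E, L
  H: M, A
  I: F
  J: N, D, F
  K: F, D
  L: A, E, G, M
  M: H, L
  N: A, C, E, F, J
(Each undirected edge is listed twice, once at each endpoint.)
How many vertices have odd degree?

6

Degrees: A:3, B:0, C:3, D:3, E:4, F:6, G:2, H:2, I:1, J:3, K:2, L:4, M:2, N:5
Odd-degree vertices: A, C, D, I, J, N.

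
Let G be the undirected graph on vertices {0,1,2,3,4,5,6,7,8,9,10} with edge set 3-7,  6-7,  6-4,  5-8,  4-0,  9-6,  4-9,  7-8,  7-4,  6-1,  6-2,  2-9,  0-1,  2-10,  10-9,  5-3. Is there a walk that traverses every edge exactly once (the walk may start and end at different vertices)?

Degrees: 0:2, 1:2, 2:3, 3:2, 4:4, 5:2, 6:5, 7:4, 8:2, 9:4, 10:2
Odd-degree vertices: 2, 6 (2 total).
The non-isolated vertices are connected and exactly 2 have odd degree, so an Eulerian trail exists (from 2 to 6).

Yes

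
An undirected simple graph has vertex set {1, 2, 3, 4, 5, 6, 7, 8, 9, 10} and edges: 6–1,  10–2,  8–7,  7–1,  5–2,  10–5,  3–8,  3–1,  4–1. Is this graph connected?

No

Component: {9}
Component: {2, 5, 10}
Component: {1, 3, 4, 6, 7, 8}
There are 3 separate components, so the graph is not connected.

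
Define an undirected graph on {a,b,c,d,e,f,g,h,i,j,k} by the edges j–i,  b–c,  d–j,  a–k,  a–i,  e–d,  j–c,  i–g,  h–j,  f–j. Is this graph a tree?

Yes

|V| = 11, |E| = 10.
Connected and |E| = |V| - 1, which characterizes a tree.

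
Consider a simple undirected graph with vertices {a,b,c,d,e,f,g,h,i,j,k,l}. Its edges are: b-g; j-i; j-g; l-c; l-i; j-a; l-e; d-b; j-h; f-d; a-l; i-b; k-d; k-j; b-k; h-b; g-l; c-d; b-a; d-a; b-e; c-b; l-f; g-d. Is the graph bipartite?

No

The cycle d-b-c-d has length 3, which is odd, so the graph is not bipartite.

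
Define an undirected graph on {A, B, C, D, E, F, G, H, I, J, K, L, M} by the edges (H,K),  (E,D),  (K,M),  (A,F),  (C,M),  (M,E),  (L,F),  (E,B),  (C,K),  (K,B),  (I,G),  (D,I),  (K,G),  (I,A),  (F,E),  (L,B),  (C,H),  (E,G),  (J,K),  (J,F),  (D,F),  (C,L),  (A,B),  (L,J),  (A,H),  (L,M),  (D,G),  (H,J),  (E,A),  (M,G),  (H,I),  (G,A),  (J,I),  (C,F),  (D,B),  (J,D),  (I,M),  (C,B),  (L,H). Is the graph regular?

Degrees: A:6, B:6, C:6, D:6, E:6, F:6, G:6, H:6, I:6, J:6, K:6, L:6, M:6
Every vertex has degree 6, so the graph is 6-regular.

Yes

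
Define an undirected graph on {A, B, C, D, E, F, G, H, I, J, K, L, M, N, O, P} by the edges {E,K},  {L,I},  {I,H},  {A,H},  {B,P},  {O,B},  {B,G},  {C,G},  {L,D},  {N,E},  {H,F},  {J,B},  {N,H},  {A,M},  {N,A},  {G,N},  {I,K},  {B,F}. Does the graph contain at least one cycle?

Yes

|V| = 16, |E| = 18, number of components = 1.
Since 18 > 16 - 1, a cycle must exist; for instance N-H-I-K-E-N.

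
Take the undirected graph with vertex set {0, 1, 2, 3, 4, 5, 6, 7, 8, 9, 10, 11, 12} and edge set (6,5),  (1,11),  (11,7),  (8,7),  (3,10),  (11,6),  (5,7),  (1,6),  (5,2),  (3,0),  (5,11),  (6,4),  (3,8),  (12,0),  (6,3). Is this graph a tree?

|V| = 13, |E| = 15.
It splits into 2 components, so it cannot be a tree.

No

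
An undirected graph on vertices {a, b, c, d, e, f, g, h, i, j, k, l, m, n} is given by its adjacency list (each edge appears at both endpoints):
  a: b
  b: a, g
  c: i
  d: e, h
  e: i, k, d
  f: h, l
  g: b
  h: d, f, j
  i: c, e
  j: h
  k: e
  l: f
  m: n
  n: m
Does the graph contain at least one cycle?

The graph has 14 vertices, 11 edges, and 3 connected components.
A forest on 14 vertices with 3 components has exactly 11 edges, which matches — so no cycle.

No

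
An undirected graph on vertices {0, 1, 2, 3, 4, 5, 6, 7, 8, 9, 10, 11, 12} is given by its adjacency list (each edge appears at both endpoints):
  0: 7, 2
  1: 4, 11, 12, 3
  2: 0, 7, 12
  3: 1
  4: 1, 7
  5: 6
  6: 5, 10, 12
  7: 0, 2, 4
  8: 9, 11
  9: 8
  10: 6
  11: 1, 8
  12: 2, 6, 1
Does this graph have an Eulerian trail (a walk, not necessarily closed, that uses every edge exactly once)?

Degrees: 0:2, 1:4, 2:3, 3:1, 4:2, 5:1, 6:3, 7:3, 8:2, 9:1, 10:1, 11:2, 12:3
Odd-degree vertices: 2, 3, 5, 6, 7, 9, 10, 12 (8 total).
With 8 odd-degree vertices (more than two), no single trail can use every edge.

No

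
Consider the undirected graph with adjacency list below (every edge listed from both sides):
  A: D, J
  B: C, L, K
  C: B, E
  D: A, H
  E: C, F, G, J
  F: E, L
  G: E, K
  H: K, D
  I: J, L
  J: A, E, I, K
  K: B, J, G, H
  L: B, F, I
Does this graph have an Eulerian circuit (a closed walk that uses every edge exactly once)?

No

Degrees: A:2, B:3, C:2, D:2, E:4, F:2, G:2, H:2, I:2, J:4, K:4, L:3
Vertices with odd degree: B, L. An Eulerian circuit requires all degrees even.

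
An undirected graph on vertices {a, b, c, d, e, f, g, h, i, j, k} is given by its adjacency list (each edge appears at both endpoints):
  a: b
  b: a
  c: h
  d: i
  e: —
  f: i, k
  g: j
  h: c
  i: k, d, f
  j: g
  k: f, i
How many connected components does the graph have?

5

Component: {e}
Component: {a, b}
Component: {c, h}
Component: {g, j}
Component: {d, f, i, k}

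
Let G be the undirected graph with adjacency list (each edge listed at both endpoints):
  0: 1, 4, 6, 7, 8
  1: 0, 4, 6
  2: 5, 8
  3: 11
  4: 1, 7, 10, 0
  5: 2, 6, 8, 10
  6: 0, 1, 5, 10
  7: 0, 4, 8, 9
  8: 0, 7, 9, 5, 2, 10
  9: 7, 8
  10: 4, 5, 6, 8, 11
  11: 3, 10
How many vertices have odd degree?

4

Degrees: 0:5, 1:3, 2:2, 3:1, 4:4, 5:4, 6:4, 7:4, 8:6, 9:2, 10:5, 11:2
Odd-degree vertices: 0, 1, 3, 10.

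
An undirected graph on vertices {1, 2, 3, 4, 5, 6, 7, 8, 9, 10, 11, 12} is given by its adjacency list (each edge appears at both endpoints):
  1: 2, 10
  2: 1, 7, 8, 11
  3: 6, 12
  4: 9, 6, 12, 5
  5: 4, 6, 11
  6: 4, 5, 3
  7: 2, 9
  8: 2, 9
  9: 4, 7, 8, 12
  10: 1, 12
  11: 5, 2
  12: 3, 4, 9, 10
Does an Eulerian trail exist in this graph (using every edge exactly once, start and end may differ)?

Degrees: 1:2, 2:4, 3:2, 4:4, 5:3, 6:3, 7:2, 8:2, 9:4, 10:2, 11:2, 12:4
Odd-degree vertices: 5, 6 (2 total).
With 2 odd-degree vertices and all edges in one connected piece, an Eulerian trail exists (from 5 to 6).

Yes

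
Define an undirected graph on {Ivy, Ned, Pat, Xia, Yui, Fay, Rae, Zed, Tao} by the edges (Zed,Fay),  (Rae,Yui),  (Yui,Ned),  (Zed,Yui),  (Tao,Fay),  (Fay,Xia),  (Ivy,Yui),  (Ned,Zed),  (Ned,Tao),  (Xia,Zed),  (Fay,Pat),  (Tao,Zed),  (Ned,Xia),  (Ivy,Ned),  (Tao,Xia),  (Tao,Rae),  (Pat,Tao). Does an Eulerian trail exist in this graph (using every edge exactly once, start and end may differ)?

Degrees: Ivy:2, Ned:5, Pat:2, Xia:4, Yui:4, Fay:4, Rae:2, Zed:5, Tao:6
Odd-degree vertices: Ned, Zed (2 total).
The non-isolated vertices are connected and exactly 2 have odd degree, so an Eulerian trail exists (from Ned to Zed).

Yes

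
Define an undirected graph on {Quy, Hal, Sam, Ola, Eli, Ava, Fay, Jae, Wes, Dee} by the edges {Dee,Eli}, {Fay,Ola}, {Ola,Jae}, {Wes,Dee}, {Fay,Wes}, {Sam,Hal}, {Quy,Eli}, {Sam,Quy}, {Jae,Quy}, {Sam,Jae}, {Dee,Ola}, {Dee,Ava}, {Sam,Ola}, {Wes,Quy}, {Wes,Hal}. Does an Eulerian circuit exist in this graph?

No

Degrees: Quy:4, Hal:2, Sam:4, Ola:4, Eli:2, Ava:1, Fay:2, Jae:3, Wes:4, Dee:4
Vertices with odd degree: Ava, Jae. An Eulerian circuit requires all degrees even.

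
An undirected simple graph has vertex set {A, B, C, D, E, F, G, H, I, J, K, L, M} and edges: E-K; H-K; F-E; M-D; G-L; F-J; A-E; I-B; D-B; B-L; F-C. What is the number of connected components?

Component: {B, D, G, I, L, M}
Component: {A, C, E, F, H, J, K}

2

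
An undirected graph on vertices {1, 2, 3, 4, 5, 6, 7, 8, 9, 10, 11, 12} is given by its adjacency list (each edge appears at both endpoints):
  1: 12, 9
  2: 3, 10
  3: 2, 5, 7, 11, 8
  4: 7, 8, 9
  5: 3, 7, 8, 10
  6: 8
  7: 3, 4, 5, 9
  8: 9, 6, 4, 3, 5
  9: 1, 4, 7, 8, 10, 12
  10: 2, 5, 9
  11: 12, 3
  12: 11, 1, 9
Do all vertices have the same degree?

Degrees: 1:2, 2:2, 3:5, 4:3, 5:4, 6:1, 7:4, 8:5, 9:6, 10:3, 11:2, 12:3
Degrees are not all equal (e.g. deg(6)=1 but deg(9)=6); not regular.

No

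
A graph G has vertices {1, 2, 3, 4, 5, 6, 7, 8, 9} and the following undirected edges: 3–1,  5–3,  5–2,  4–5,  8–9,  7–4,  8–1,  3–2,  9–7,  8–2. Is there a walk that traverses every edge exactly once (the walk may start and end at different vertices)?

Degrees: 1:2, 2:3, 3:3, 4:2, 5:3, 6:0, 7:2, 8:3, 9:2
Odd-degree vertices: 2, 3, 5, 8 (4 total).
With 4 odd-degree vertices (more than two), no single trail can use every edge.

No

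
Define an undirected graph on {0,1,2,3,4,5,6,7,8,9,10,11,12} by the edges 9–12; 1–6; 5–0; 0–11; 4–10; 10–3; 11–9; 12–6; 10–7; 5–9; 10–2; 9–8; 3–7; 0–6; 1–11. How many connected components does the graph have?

2

Component: {2, 3, 4, 7, 10}
Component: {0, 1, 5, 6, 8, 9, 11, 12}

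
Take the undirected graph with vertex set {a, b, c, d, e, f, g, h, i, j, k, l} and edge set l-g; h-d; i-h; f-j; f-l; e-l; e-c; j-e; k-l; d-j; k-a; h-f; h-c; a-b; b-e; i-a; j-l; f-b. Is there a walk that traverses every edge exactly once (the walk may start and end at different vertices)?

Degrees: a:3, b:3, c:2, d:2, e:4, f:4, g:1, h:4, i:2, j:4, k:2, l:5
Odd-degree vertices: a, b, g, l (4 total).
An Eulerian trail requires 0 or 2 odd-degree vertices; here there are 4.

No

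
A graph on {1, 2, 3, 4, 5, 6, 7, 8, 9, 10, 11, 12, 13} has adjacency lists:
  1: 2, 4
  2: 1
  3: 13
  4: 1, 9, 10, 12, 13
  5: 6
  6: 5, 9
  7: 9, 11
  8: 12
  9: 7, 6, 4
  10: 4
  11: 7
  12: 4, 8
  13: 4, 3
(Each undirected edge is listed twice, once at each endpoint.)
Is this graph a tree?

Yes

The graph has 13 vertices and 12 edges.
Connected and |E| = |V| - 1, which characterizes a tree.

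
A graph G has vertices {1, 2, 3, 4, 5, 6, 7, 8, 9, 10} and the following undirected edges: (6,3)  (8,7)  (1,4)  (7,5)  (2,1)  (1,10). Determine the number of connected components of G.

4

Component: {9}
Component: {3, 6}
Component: {5, 7, 8}
Component: {1, 2, 4, 10}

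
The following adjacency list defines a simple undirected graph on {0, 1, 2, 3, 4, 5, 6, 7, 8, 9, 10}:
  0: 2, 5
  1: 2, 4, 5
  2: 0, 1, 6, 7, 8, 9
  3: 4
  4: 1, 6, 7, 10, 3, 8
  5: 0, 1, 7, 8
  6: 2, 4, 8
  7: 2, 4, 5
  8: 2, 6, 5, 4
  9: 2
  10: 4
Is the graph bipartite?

The cycle 8-6-4-8 has length 3, which is odd, so the graph is not bipartite.

No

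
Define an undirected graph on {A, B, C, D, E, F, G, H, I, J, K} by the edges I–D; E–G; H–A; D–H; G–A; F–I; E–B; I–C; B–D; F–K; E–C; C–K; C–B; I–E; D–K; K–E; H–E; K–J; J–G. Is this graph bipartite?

The cycle C-E-K-C has length 3, which is odd, so the graph is not bipartite.

No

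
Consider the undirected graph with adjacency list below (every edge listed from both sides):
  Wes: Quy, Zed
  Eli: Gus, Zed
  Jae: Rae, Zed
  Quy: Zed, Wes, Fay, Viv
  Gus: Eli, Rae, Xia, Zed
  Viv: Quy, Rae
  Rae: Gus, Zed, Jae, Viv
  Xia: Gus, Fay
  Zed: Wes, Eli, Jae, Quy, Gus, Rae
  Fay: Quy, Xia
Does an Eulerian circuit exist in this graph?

Degrees: Wes:2, Eli:2, Jae:2, Quy:4, Gus:4, Viv:2, Rae:4, Xia:2, Zed:6, Fay:2
All degrees are even and the non-isolated vertices are connected — an Eulerian circuit exists.

Yes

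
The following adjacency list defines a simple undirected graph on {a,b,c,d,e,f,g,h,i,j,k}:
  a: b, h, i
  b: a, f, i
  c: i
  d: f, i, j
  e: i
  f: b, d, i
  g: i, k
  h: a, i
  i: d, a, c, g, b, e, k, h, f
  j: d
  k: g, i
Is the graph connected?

Yes

A breadth-first search from a visits a, i, h, b, e, k, g, c, d, f, j — all 11 vertices — so the graph is connected.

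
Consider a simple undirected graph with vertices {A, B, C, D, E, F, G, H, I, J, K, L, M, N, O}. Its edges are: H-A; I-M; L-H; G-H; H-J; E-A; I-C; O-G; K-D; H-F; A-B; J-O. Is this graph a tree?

No

|V| = 15, |E| = 12.
It splits into 4 components, so it cannot be a tree.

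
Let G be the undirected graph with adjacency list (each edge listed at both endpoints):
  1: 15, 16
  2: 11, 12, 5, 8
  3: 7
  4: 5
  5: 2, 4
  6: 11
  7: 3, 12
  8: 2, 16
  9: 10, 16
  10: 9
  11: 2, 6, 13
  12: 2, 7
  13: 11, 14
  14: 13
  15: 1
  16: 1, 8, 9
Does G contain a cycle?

The graph has 16 vertices, 15 edges, and 1 connected component.
A forest on 16 vertices with 1 component has exactly 15 edges, which matches — so no cycle.

No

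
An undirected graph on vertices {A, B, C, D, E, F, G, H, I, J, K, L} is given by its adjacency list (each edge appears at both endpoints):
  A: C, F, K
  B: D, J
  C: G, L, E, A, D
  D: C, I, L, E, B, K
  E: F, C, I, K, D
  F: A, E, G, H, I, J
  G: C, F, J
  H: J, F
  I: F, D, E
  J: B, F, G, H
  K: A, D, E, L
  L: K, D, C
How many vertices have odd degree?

6

Degrees: A:3, B:2, C:5, D:6, E:5, F:6, G:3, H:2, I:3, J:4, K:4, L:3
Odd-degree vertices: A, C, E, G, I, L.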